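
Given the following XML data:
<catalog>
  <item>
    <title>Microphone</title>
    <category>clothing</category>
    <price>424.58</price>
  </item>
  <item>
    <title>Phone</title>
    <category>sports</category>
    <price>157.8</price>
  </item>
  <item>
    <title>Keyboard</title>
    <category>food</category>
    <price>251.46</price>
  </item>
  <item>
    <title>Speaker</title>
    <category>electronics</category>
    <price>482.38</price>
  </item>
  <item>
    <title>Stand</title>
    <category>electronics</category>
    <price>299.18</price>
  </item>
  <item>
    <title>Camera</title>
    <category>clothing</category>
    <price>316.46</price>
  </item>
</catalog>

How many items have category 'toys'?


Scanning <item> elements for <category>toys</category>:
Count: 0

ANSWER: 0


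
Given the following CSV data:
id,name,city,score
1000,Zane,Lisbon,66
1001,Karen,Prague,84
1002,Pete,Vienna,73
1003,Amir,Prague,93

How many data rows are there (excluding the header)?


Counting rows (excluding header):
Header: id,name,city,score
Data rows: 4

ANSWER: 4


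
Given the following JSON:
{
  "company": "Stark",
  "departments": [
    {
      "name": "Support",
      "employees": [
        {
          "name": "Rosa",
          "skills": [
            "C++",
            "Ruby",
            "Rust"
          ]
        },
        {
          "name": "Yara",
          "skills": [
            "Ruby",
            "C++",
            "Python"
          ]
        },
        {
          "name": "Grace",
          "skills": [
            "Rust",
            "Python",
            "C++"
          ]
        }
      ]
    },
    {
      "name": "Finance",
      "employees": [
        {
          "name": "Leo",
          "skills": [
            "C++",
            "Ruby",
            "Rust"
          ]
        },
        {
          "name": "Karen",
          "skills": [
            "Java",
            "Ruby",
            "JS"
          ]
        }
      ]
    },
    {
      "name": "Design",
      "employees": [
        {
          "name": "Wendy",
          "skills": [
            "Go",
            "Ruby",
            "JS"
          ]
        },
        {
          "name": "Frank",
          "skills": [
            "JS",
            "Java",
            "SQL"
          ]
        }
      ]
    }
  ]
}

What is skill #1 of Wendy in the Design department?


Path: departments[2].employees[0].skills[0]
Value: Go

ANSWER: Go


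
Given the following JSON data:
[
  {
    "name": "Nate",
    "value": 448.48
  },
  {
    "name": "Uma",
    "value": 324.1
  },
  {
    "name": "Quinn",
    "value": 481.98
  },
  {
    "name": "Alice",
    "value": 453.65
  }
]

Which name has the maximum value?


Comparing values:
  Nate: 448.48
  Uma: 324.1
  Quinn: 481.98
  Alice: 453.65
Maximum: Quinn (481.98)

ANSWER: Quinn


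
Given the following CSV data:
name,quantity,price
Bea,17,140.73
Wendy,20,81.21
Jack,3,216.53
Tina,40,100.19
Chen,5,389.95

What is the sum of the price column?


Values in 'price' column:
  Row 1: 140.73
  Row 2: 81.21
  Row 3: 216.53
  Row 4: 100.19
  Row 5: 389.95
Sum = 140.73 + 81.21 + 216.53 + 100.19 + 389.95 = 928.61

ANSWER: 928.61


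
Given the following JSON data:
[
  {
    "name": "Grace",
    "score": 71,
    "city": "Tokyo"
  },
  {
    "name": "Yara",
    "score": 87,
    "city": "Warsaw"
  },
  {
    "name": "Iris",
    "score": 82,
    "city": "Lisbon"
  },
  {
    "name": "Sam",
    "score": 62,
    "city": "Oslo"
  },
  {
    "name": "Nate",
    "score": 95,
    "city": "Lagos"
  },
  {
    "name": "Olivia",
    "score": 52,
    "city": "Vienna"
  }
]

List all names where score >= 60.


Filtering records where score >= 60:
  Grace (score=71) -> YES
  Yara (score=87) -> YES
  Iris (score=82) -> YES
  Sam (score=62) -> YES
  Nate (score=95) -> YES
  Olivia (score=52) -> no


ANSWER: Grace, Yara, Iris, Sam, Nate


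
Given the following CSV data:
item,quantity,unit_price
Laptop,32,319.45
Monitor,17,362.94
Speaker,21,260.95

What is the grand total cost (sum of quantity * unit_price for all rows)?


Computing row totals:
  Laptop: 32 * 319.45 = 10222.4
  Monitor: 17 * 362.94 = 6169.98
  Speaker: 21 * 260.95 = 5479.95
Grand total = 10222.4 + 6169.98 + 5479.95 = 21872.33

ANSWER: 21872.33


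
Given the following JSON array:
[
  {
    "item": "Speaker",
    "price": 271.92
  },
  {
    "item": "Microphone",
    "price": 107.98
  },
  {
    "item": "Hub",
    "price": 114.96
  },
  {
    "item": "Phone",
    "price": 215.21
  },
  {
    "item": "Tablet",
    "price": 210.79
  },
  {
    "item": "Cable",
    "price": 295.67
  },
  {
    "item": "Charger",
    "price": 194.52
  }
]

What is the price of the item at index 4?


Array index 4 -> Tablet
price = 210.79

ANSWER: 210.79


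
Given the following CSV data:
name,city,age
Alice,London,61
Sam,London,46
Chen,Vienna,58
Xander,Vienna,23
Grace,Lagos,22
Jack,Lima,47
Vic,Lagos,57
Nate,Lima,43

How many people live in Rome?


Scanning city column for 'Rome':
Total matches: 0

ANSWER: 0


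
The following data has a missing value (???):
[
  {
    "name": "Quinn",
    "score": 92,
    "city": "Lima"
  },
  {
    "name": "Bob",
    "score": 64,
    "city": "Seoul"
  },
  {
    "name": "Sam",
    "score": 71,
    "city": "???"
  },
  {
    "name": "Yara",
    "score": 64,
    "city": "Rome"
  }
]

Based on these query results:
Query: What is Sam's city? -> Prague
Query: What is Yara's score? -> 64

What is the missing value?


The missing value is Sam's city
From query: Sam's city = Prague

ANSWER: Prague


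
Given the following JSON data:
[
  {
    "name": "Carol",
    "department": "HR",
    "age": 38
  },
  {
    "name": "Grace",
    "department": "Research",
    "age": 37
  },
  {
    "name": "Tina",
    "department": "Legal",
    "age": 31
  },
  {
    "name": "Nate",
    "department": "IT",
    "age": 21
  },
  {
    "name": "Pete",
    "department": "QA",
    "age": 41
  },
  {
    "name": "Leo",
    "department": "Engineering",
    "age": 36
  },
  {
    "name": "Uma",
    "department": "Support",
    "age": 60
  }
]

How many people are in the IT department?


Scanning records for department = IT
  Record 3: Nate
Count: 1

ANSWER: 1


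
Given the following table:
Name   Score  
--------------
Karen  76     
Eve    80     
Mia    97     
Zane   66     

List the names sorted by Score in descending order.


Sorting by Score (descending):
  Mia: 97
  Eve: 80
  Karen: 76
  Zane: 66


ANSWER: Mia, Eve, Karen, Zane


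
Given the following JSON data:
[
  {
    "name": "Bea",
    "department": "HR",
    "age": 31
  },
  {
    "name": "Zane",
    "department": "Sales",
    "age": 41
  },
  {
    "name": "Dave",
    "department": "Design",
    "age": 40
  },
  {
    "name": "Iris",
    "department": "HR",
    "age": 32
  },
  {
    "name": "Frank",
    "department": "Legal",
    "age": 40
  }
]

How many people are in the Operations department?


Scanning records for department = Operations
  No matches found
Count: 0

ANSWER: 0


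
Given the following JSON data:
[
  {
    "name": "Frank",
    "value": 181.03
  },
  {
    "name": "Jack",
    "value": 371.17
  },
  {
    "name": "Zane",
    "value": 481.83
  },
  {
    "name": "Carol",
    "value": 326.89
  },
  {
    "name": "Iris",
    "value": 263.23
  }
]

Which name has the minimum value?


Comparing values:
  Frank: 181.03
  Jack: 371.17
  Zane: 481.83
  Carol: 326.89
  Iris: 263.23
Minimum: Frank (181.03)

ANSWER: Frank


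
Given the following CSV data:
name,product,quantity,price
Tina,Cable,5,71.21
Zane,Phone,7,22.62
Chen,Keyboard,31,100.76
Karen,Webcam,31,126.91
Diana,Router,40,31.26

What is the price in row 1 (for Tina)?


Row 1: Tina
Column 'price' = 71.21

ANSWER: 71.21


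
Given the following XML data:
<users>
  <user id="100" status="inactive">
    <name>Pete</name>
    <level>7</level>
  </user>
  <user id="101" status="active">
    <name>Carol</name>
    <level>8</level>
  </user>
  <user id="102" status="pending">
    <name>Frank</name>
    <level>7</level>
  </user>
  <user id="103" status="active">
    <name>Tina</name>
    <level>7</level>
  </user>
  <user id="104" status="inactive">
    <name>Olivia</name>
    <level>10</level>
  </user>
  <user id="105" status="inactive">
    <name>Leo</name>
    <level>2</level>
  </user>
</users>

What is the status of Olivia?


Finding user with name = Olivia
user id="104" status="inactive"

ANSWER: inactive


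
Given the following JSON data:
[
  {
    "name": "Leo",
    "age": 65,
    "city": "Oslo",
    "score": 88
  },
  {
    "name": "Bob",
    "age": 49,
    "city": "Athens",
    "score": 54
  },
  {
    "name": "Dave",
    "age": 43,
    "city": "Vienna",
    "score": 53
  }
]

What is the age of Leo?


Looking up record where name = Leo
Record index: 0
Field 'age' = 65

ANSWER: 65


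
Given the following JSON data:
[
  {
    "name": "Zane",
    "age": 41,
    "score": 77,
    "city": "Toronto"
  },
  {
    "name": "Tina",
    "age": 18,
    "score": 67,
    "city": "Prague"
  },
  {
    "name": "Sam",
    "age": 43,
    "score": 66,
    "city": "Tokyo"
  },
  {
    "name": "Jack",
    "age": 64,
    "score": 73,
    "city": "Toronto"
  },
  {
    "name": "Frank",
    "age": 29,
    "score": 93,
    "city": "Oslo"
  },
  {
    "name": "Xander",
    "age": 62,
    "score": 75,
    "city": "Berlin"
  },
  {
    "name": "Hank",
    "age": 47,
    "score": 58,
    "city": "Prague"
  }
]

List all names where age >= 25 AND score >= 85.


Checking both conditions:
  Zane (age=41, score=77) -> no
  Tina (age=18, score=67) -> no
  Sam (age=43, score=66) -> no
  Jack (age=64, score=73) -> no
  Frank (age=29, score=93) -> YES
  Xander (age=62, score=75) -> no
  Hank (age=47, score=58) -> no


ANSWER: Frank


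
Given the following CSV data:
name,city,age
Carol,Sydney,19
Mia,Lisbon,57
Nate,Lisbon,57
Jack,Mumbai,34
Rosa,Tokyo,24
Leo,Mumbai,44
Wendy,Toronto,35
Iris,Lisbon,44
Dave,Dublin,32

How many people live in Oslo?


Scanning city column for 'Oslo':
Total matches: 0

ANSWER: 0


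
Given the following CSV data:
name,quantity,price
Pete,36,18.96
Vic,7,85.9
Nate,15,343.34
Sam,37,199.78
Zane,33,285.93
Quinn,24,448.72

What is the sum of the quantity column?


Values in 'quantity' column:
  Row 1: 36
  Row 2: 7
  Row 3: 15
  Row 4: 37
  Row 5: 33
  Row 6: 24
Sum = 36 + 7 + 15 + 37 + 33 + 24 = 152

ANSWER: 152


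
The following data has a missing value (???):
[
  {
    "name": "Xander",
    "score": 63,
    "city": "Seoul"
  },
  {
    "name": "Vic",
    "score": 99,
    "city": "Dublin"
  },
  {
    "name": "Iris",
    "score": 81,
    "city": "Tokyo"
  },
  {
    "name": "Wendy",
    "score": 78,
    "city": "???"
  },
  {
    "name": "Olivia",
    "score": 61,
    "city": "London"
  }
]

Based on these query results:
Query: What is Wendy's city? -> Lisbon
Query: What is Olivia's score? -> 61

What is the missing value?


The missing value is Wendy's city
From query: Wendy's city = Lisbon

ANSWER: Lisbon


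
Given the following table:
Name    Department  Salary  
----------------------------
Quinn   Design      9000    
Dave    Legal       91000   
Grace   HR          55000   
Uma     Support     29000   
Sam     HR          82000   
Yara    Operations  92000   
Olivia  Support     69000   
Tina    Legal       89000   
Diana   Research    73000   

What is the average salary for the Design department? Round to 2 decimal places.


Design department members:
  Quinn: 9000
Sum = 9000
Count = 1
Average = 9000 / 1 = 9000.00

ANSWER: 9000.00


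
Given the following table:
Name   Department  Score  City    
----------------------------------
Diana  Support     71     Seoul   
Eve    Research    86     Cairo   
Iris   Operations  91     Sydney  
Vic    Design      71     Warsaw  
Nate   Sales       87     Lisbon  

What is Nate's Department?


Row 5: Nate
Department = Sales

ANSWER: Sales


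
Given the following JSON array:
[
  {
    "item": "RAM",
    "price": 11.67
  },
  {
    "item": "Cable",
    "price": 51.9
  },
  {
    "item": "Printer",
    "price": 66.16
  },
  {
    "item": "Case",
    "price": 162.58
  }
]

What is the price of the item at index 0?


Array index 0 -> RAM
price = 11.67

ANSWER: 11.67


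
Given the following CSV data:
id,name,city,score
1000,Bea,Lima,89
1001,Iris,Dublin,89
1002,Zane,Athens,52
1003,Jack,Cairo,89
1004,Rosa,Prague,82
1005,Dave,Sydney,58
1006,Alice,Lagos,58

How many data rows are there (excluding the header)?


Counting rows (excluding header):
Header: id,name,city,score
Data rows: 7

ANSWER: 7


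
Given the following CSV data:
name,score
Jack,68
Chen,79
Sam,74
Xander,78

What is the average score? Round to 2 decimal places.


Scores: 68, 79, 74, 78
Sum = 299
Count = 4
Average = 299 / 4 = 74.75

ANSWER: 74.75


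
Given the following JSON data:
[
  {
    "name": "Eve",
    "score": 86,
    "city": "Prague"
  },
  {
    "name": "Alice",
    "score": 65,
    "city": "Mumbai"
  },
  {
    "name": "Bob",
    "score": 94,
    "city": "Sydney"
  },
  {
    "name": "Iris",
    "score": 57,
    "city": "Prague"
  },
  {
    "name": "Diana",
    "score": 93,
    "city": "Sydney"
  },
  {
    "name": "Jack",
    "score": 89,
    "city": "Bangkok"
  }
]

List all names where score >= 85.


Filtering records where score >= 85:
  Eve (score=86) -> YES
  Alice (score=65) -> no
  Bob (score=94) -> YES
  Iris (score=57) -> no
  Diana (score=93) -> YES
  Jack (score=89) -> YES


ANSWER: Eve, Bob, Diana, Jack


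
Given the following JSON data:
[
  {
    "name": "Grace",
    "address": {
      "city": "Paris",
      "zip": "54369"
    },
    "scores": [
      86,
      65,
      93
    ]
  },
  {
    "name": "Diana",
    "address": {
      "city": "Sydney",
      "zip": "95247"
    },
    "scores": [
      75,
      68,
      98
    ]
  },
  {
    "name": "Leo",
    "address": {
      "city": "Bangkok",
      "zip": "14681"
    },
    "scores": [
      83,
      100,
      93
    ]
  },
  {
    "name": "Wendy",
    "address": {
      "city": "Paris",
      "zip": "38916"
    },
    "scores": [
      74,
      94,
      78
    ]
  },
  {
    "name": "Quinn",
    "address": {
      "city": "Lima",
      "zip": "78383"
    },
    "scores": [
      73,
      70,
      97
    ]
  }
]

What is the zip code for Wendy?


Path: records[3].address.zip
Value: 38916

ANSWER: 38916


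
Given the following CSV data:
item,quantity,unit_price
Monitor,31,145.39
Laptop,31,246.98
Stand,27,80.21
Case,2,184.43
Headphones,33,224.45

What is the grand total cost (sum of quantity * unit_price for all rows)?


Computing row totals:
  Monitor: 31 * 145.39 = 4507.09
  Laptop: 31 * 246.98 = 7656.38
  Stand: 27 * 80.21 = 2165.67
  Case: 2 * 184.43 = 368.86
  Headphones: 33 * 224.45 = 7406.85
Grand total = 4507.09 + 7656.38 + 2165.67 + 368.86 + 7406.85 = 22104.85

ANSWER: 22104.85


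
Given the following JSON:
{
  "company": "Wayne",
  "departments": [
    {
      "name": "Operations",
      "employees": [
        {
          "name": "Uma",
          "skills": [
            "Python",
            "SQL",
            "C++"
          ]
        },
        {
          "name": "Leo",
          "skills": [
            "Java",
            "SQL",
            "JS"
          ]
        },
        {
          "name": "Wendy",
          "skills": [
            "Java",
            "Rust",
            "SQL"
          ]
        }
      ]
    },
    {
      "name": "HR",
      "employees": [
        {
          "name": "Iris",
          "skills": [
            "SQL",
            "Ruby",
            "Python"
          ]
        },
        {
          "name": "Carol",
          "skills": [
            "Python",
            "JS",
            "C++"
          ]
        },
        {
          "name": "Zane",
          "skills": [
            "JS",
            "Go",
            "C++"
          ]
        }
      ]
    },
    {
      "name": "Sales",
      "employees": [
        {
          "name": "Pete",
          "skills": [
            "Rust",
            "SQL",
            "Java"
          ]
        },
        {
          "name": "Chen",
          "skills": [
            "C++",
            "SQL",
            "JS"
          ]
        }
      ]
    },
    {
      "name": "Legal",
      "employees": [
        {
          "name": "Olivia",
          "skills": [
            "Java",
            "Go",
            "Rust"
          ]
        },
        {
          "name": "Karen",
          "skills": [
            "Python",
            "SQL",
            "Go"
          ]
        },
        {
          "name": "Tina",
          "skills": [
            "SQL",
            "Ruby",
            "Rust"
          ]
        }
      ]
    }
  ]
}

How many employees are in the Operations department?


Path: departments[0].employees
Count: 3

ANSWER: 3


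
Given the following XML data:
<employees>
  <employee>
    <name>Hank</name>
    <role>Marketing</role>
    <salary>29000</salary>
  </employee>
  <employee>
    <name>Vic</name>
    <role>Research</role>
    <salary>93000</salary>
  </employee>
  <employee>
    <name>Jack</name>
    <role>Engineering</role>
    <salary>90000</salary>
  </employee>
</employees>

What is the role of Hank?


Searching for <employee> with <name>Hank</name>
Found at position 1
<role>Marketing</role>

ANSWER: Marketing


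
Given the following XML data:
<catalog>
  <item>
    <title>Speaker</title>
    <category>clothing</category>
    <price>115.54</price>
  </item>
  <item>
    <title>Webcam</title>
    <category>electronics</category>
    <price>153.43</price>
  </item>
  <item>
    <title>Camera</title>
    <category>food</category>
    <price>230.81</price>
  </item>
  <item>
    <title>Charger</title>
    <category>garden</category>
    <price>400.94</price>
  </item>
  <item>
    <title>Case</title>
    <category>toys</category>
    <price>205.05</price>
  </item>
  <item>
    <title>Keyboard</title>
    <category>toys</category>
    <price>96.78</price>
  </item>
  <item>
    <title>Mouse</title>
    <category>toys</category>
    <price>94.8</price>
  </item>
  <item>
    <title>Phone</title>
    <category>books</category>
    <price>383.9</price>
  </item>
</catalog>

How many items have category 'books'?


Scanning <item> elements for <category>books</category>:
  Item 8: Phone -> MATCH
Count: 1

ANSWER: 1


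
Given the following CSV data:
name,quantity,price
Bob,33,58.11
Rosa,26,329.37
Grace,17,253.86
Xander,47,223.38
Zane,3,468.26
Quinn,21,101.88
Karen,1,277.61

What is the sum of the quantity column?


Values in 'quantity' column:
  Row 1: 33
  Row 2: 26
  Row 3: 17
  Row 4: 47
  Row 5: 3
  Row 6: 21
  Row 7: 1
Sum = 33 + 26 + 17 + 47 + 3 + 21 + 1 = 148

ANSWER: 148


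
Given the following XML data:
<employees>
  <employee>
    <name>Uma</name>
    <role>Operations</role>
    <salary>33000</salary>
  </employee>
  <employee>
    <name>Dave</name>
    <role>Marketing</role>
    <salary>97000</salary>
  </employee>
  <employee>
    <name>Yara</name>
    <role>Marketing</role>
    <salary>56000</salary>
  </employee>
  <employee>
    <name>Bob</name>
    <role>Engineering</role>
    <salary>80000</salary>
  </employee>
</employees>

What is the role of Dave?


Searching for <employee> with <name>Dave</name>
Found at position 2
<role>Marketing</role>

ANSWER: Marketing


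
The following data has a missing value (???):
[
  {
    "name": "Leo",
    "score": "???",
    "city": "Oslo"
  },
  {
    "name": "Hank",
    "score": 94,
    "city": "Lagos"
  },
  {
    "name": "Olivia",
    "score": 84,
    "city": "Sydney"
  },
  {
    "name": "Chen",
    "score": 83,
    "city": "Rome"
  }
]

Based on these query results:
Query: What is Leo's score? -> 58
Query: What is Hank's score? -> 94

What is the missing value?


The missing value is Leo's score
From query: Leo's score = 58

ANSWER: 58


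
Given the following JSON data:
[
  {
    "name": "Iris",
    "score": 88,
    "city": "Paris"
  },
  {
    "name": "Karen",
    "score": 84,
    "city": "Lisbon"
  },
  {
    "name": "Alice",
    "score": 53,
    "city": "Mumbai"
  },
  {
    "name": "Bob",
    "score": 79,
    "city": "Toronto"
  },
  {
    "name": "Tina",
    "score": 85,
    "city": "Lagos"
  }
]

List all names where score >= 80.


Filtering records where score >= 80:
  Iris (score=88) -> YES
  Karen (score=84) -> YES
  Alice (score=53) -> no
  Bob (score=79) -> no
  Tina (score=85) -> YES


ANSWER: Iris, Karen, Tina


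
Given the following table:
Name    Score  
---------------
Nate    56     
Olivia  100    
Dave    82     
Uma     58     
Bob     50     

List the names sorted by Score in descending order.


Sorting by Score (descending):
  Olivia: 100
  Dave: 82
  Uma: 58
  Nate: 56
  Bob: 50


ANSWER: Olivia, Dave, Uma, Nate, Bob


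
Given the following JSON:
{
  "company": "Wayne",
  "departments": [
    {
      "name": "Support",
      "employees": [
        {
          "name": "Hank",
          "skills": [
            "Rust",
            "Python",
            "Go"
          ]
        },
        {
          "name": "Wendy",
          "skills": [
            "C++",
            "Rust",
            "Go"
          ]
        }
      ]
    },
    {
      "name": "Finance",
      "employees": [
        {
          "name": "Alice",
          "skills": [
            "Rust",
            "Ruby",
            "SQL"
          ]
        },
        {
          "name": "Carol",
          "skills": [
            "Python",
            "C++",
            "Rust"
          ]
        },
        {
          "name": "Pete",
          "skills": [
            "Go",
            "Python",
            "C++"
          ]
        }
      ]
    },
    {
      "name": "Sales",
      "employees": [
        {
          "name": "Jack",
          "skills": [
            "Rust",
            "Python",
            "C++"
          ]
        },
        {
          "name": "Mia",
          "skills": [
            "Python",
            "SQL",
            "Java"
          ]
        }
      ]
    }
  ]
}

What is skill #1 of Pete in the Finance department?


Path: departments[1].employees[2].skills[0]
Value: Go

ANSWER: Go


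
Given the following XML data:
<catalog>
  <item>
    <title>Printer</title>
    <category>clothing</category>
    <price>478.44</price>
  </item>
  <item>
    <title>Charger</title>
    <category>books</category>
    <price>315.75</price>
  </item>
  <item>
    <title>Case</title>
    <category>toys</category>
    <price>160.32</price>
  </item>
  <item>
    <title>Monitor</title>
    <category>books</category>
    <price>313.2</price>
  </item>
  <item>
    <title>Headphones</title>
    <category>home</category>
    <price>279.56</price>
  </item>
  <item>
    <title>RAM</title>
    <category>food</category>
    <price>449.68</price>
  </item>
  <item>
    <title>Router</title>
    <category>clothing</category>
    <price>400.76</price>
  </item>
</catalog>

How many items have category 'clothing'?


Scanning <item> elements for <category>clothing</category>:
  Item 1: Printer -> MATCH
  Item 7: Router -> MATCH
Count: 2

ANSWER: 2


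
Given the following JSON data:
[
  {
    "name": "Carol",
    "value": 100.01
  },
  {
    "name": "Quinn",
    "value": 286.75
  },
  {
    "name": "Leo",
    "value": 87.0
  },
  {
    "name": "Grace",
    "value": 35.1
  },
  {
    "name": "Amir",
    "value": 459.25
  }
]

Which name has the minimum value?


Comparing values:
  Carol: 100.01
  Quinn: 286.75
  Leo: 87.0
  Grace: 35.1
  Amir: 459.25
Minimum: Grace (35.1)

ANSWER: Grace


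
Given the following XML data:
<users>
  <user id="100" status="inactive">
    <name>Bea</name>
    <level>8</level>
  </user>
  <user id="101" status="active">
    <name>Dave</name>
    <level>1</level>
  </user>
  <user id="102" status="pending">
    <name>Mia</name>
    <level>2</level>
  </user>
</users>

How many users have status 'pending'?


Counting users with status='pending':
  Mia (id=102) -> MATCH
Count: 1

ANSWER: 1


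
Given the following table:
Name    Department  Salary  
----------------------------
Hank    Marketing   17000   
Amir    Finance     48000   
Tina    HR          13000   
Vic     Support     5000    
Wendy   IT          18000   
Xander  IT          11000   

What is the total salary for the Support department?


Support department members:
  Vic: 5000
Total = 5000 = 5000

ANSWER: 5000


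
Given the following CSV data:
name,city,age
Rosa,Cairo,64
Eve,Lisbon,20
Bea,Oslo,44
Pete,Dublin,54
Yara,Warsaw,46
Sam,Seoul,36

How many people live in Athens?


Scanning city column for 'Athens':
Total matches: 0

ANSWER: 0


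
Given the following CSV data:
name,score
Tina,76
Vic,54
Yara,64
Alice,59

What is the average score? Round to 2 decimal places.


Scores: 76, 54, 64, 59
Sum = 253
Count = 4
Average = 253 / 4 = 63.25

ANSWER: 63.25


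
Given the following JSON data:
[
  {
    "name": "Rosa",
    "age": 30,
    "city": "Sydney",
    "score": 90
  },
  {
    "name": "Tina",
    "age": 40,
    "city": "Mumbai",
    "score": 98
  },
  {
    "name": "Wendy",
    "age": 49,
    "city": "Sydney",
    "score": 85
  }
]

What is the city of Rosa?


Looking up record where name = Rosa
Record index: 0
Field 'city' = Sydney

ANSWER: Sydney


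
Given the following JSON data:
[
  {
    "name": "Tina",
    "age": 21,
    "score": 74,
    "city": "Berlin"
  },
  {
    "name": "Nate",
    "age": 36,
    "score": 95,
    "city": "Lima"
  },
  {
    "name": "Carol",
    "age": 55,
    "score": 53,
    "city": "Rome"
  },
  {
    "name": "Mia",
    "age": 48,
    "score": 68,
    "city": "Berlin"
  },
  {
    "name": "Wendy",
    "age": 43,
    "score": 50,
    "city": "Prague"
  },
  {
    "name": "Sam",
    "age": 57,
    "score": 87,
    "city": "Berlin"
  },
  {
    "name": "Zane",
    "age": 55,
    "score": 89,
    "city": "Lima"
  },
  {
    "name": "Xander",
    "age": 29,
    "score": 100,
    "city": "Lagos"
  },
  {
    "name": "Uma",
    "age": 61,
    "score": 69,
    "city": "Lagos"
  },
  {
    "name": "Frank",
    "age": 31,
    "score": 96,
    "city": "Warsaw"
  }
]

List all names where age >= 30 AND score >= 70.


Checking both conditions:
  Tina (age=21, score=74) -> no
  Nate (age=36, score=95) -> YES
  Carol (age=55, score=53) -> no
  Mia (age=48, score=68) -> no
  Wendy (age=43, score=50) -> no
  Sam (age=57, score=87) -> YES
  Zane (age=55, score=89) -> YES
  Xander (age=29, score=100) -> no
  Uma (age=61, score=69) -> no
  Frank (age=31, score=96) -> YES


ANSWER: Nate, Sam, Zane, Frank


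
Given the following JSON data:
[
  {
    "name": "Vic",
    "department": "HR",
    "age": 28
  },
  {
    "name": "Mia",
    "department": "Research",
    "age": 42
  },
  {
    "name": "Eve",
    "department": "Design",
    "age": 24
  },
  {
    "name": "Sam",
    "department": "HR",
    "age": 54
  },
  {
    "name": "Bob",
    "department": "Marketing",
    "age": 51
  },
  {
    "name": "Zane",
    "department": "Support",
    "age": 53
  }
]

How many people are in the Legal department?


Scanning records for department = Legal
  No matches found
Count: 0

ANSWER: 0


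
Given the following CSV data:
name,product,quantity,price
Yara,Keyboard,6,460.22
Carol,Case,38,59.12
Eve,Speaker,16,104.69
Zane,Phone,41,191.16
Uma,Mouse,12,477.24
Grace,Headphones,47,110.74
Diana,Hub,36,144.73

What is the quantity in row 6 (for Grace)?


Row 6: Grace
Column 'quantity' = 47

ANSWER: 47


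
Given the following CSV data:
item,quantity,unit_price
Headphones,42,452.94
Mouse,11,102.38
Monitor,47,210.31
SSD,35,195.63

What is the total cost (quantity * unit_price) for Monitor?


Row: Monitor
quantity = 47
unit_price = 210.31
total = 47 * 210.31 = 9884.57

ANSWER: 9884.57


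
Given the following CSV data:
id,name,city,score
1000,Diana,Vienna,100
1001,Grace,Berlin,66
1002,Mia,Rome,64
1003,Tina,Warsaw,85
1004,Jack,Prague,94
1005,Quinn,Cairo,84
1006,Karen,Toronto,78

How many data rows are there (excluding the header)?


Counting rows (excluding header):
Header: id,name,city,score
Data rows: 7

ANSWER: 7


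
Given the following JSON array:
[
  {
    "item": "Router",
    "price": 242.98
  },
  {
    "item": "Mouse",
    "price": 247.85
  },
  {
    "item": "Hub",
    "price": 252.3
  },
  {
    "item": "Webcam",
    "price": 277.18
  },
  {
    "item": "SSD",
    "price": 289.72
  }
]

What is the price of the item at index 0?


Array index 0 -> Router
price = 242.98

ANSWER: 242.98


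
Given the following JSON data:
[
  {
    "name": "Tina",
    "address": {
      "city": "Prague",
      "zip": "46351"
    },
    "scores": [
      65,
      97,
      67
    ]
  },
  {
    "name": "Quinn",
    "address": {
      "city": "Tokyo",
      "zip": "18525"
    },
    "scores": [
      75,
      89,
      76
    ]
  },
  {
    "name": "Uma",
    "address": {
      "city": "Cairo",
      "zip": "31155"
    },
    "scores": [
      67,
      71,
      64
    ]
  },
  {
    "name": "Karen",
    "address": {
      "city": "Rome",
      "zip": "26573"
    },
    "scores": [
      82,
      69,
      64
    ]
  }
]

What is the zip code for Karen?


Path: records[3].address.zip
Value: 26573

ANSWER: 26573


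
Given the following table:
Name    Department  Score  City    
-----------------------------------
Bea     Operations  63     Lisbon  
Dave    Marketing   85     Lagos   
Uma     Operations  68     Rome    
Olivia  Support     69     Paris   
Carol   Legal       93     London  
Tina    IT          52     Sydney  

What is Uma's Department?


Row 3: Uma
Department = Operations

ANSWER: Operations


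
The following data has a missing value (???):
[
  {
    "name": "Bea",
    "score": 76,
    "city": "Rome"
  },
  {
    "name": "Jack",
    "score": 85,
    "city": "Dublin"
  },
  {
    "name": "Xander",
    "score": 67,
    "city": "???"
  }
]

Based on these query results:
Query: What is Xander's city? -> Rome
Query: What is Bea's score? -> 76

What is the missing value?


The missing value is Xander's city
From query: Xander's city = Rome

ANSWER: Rome


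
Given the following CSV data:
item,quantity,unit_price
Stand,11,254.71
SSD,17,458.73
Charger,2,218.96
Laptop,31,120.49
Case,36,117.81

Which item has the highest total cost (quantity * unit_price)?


Computing row totals:
  Stand: 2801.81
  SSD: 7798.41
  Charger: 437.92
  Laptop: 3735.19
  Case: 4241.16
Maximum: SSD (7798.41)

ANSWER: SSD


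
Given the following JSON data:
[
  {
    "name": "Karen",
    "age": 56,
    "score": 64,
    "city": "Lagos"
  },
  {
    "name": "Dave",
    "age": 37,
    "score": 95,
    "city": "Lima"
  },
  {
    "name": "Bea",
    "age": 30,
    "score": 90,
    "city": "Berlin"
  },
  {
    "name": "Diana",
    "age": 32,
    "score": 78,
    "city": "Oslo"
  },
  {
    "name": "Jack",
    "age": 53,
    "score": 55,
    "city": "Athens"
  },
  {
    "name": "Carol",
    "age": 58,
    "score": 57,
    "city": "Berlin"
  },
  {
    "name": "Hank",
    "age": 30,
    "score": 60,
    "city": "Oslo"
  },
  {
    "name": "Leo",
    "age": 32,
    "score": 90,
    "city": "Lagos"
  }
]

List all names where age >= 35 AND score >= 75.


Checking both conditions:
  Karen (age=56, score=64) -> no
  Dave (age=37, score=95) -> YES
  Bea (age=30, score=90) -> no
  Diana (age=32, score=78) -> no
  Jack (age=53, score=55) -> no
  Carol (age=58, score=57) -> no
  Hank (age=30, score=60) -> no
  Leo (age=32, score=90) -> no


ANSWER: Dave


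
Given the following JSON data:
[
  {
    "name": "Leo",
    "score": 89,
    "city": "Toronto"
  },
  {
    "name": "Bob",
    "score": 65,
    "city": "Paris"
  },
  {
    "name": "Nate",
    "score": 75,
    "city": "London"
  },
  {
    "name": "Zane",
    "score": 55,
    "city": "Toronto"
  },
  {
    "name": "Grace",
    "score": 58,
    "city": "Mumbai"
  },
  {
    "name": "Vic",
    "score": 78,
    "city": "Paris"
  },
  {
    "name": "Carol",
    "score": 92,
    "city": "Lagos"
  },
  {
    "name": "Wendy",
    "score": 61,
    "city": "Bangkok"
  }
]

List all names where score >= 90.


Filtering records where score >= 90:
  Leo (score=89) -> no
  Bob (score=65) -> no
  Nate (score=75) -> no
  Zane (score=55) -> no
  Grace (score=58) -> no
  Vic (score=78) -> no
  Carol (score=92) -> YES
  Wendy (score=61) -> no


ANSWER: Carol


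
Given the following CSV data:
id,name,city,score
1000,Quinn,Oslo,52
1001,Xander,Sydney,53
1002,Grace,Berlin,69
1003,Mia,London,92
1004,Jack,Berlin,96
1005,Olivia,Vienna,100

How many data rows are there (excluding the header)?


Counting rows (excluding header):
Header: id,name,city,score
Data rows: 6

ANSWER: 6


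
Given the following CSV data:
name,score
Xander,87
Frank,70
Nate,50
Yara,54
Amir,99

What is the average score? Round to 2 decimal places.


Scores: 87, 70, 50, 54, 99
Sum = 360
Count = 5
Average = 360 / 5 = 72.00

ANSWER: 72.00


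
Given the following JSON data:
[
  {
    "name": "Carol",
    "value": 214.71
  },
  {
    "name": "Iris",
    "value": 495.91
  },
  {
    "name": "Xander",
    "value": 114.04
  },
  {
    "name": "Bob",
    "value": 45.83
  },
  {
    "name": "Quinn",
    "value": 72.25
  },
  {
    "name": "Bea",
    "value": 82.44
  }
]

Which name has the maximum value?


Comparing values:
  Carol: 214.71
  Iris: 495.91
  Xander: 114.04
  Bob: 45.83
  Quinn: 72.25
  Bea: 82.44
Maximum: Iris (495.91)

ANSWER: Iris


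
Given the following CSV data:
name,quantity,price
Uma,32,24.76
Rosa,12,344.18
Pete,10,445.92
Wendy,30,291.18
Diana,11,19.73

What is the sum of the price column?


Values in 'price' column:
  Row 1: 24.76
  Row 2: 344.18
  Row 3: 445.92
  Row 4: 291.18
  Row 5: 19.73
Sum = 24.76 + 344.18 + 445.92 + 291.18 + 19.73 = 1125.77

ANSWER: 1125.77


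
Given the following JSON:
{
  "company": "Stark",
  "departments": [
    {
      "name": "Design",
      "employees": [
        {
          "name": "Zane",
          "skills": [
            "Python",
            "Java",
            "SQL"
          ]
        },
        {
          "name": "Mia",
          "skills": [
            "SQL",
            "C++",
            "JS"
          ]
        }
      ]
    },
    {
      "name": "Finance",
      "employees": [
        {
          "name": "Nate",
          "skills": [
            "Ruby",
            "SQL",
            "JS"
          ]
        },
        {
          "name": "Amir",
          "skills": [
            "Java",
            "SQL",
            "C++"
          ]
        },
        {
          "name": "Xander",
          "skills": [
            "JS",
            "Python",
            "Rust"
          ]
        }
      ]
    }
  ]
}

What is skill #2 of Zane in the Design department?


Path: departments[0].employees[0].skills[1]
Value: Java

ANSWER: Java


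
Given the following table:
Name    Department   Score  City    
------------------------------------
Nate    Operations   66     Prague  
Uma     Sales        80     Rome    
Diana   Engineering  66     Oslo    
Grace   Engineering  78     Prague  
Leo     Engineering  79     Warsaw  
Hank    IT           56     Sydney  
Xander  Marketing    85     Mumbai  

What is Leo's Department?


Row 5: Leo
Department = Engineering

ANSWER: Engineering


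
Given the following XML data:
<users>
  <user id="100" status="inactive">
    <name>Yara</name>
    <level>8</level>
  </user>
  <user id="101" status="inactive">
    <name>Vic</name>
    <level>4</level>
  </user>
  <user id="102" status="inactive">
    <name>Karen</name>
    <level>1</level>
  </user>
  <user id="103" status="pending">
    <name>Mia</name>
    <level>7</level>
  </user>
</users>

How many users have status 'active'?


Counting users with status='active':
Count: 0

ANSWER: 0


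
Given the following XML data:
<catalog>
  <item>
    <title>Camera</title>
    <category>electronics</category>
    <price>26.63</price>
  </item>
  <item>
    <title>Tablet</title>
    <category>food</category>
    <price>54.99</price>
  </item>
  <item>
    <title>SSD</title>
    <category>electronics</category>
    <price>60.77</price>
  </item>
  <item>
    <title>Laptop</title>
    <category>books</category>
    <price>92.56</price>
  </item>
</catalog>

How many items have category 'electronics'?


Scanning <item> elements for <category>electronics</category>:
  Item 1: Camera -> MATCH
  Item 3: SSD -> MATCH
Count: 2

ANSWER: 2


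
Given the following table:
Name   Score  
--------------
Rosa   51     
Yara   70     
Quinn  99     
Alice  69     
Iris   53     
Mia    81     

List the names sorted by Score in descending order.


Sorting by Score (descending):
  Quinn: 99
  Mia: 81
  Yara: 70
  Alice: 69
  Iris: 53
  Rosa: 51


ANSWER: Quinn, Mia, Yara, Alice, Iris, Rosa


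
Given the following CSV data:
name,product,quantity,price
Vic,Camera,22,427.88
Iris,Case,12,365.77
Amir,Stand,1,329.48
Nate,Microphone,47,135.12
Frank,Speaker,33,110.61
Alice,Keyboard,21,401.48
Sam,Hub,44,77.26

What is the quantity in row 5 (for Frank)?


Row 5: Frank
Column 'quantity' = 33

ANSWER: 33


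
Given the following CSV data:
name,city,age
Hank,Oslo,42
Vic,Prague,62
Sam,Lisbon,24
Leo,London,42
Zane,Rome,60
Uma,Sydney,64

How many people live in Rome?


Scanning city column for 'Rome':
  Row 5: Zane -> MATCH
Total matches: 1

ANSWER: 1


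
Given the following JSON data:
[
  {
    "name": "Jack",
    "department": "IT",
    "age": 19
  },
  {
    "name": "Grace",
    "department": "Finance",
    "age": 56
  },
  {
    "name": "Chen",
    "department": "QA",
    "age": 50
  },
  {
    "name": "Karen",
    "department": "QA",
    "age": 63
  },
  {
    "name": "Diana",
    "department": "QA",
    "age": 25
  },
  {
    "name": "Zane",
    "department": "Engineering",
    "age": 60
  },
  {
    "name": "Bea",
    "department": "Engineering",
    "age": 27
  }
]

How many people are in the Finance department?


Scanning records for department = Finance
  Record 1: Grace
Count: 1

ANSWER: 1


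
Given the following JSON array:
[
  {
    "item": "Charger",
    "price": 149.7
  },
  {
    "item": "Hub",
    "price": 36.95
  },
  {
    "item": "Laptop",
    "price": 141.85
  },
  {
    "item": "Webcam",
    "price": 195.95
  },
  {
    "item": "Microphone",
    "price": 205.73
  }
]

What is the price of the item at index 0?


Array index 0 -> Charger
price = 149.7

ANSWER: 149.7


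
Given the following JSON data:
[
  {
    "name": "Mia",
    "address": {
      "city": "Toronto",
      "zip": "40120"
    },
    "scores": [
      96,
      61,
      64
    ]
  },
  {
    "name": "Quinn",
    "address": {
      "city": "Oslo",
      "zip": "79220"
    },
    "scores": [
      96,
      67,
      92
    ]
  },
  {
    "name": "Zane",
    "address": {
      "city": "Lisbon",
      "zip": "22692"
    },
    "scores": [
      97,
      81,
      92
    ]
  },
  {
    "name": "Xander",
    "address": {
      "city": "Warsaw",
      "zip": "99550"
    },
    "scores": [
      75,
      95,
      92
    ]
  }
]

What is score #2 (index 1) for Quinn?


Path: records[1].scores[1]
Value: 67

ANSWER: 67


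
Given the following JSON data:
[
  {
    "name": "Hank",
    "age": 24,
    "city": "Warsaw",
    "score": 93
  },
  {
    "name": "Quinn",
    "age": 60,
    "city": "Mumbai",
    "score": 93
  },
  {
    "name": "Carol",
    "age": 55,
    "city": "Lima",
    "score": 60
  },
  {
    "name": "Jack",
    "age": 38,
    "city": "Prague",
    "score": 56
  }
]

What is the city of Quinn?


Looking up record where name = Quinn
Record index: 1
Field 'city' = Mumbai

ANSWER: Mumbai


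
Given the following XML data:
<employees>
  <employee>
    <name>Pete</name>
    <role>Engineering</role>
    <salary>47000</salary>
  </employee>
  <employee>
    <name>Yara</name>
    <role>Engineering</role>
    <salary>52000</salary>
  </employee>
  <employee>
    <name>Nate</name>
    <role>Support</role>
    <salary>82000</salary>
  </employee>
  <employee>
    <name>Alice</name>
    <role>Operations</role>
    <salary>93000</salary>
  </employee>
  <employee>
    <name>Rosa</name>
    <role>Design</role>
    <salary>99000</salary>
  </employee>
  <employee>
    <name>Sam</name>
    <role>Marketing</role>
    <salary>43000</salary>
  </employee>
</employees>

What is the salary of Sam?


Searching for <employee> with <name>Sam</name>
Found at position 6
<salary>43000</salary>

ANSWER: 43000
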